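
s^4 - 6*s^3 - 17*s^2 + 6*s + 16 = (s - 8)*(s - 1)*(s + 1)*(s + 2)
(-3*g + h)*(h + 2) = -3*g*h - 6*g + h^2 + 2*h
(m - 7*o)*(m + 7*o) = m^2 - 49*o^2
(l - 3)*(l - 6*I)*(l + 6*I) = l^3 - 3*l^2 + 36*l - 108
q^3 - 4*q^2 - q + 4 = (q - 4)*(q - 1)*(q + 1)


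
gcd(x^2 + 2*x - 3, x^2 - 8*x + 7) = x - 1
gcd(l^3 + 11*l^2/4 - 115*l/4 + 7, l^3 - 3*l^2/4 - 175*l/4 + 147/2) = l + 7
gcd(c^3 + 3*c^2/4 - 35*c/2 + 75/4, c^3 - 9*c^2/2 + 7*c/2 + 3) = c - 3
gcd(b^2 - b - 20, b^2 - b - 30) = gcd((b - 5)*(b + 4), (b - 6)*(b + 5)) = 1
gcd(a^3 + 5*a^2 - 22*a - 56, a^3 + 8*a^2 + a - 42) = a + 7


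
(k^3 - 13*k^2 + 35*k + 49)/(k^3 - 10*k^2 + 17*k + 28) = (k - 7)/(k - 4)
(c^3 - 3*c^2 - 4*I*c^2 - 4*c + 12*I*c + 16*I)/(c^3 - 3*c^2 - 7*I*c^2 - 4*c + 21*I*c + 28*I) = (c - 4*I)/(c - 7*I)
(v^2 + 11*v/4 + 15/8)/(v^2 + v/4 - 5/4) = (v + 3/2)/(v - 1)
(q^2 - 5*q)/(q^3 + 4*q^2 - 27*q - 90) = q/(q^2 + 9*q + 18)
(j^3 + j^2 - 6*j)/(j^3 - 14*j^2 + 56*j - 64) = j*(j + 3)/(j^2 - 12*j + 32)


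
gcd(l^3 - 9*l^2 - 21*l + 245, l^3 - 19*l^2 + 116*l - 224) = l - 7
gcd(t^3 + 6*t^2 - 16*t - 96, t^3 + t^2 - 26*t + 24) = t^2 + 2*t - 24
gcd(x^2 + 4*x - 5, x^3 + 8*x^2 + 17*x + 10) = x + 5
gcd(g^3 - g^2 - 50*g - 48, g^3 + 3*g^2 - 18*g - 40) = 1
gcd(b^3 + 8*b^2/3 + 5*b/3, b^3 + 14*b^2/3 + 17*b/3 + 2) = b + 1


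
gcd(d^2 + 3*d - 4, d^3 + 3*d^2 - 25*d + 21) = d - 1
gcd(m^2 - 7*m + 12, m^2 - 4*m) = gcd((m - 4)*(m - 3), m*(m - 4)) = m - 4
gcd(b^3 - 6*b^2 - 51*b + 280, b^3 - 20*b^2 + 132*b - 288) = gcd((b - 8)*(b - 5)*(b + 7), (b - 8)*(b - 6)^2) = b - 8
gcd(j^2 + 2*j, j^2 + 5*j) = j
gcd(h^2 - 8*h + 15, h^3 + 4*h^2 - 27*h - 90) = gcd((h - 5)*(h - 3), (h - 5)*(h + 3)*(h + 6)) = h - 5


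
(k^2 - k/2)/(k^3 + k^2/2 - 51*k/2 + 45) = k*(2*k - 1)/(2*k^3 + k^2 - 51*k + 90)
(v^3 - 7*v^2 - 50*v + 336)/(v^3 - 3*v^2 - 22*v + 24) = (v^2 - v - 56)/(v^2 + 3*v - 4)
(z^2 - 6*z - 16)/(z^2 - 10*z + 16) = (z + 2)/(z - 2)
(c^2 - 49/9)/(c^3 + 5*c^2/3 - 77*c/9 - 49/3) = (3*c - 7)/(3*c^2 - 2*c - 21)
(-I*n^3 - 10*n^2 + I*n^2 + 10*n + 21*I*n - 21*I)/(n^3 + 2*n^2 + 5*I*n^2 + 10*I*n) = (-I*n^3 + n^2*(-10 + I) + n*(10 + 21*I) - 21*I)/(n*(n^2 + n*(2 + 5*I) + 10*I))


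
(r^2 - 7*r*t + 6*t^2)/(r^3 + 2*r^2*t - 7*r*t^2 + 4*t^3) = (r - 6*t)/(r^2 + 3*r*t - 4*t^2)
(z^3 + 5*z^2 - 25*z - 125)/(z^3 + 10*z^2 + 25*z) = (z - 5)/z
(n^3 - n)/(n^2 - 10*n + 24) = (n^3 - n)/(n^2 - 10*n + 24)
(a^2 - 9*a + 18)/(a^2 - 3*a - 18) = (a - 3)/(a + 3)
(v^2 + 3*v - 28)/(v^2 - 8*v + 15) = (v^2 + 3*v - 28)/(v^2 - 8*v + 15)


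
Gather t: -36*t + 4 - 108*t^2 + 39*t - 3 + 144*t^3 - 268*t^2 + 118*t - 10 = 144*t^3 - 376*t^2 + 121*t - 9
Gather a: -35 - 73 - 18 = -126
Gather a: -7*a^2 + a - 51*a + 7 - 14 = -7*a^2 - 50*a - 7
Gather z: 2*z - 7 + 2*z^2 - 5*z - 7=2*z^2 - 3*z - 14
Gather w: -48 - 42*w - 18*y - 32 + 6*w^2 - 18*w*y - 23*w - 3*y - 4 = 6*w^2 + w*(-18*y - 65) - 21*y - 84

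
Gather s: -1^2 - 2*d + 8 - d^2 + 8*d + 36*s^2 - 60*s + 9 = -d^2 + 6*d + 36*s^2 - 60*s + 16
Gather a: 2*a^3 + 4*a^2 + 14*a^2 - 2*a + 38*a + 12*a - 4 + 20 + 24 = 2*a^3 + 18*a^2 + 48*a + 40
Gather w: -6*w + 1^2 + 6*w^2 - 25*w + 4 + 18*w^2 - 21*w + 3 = 24*w^2 - 52*w + 8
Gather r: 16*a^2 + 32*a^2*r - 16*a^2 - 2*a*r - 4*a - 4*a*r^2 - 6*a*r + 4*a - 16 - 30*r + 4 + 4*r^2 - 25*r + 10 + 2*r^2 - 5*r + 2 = r^2*(6 - 4*a) + r*(32*a^2 - 8*a - 60)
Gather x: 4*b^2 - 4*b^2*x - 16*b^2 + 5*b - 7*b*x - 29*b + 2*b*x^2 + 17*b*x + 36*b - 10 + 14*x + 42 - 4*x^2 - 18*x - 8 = -12*b^2 + 12*b + x^2*(2*b - 4) + x*(-4*b^2 + 10*b - 4) + 24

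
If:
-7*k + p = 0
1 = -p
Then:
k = -1/7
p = -1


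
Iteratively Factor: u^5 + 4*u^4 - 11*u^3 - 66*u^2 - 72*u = (u)*(u^4 + 4*u^3 - 11*u^2 - 66*u - 72) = u*(u + 2)*(u^3 + 2*u^2 - 15*u - 36) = u*(u - 4)*(u + 2)*(u^2 + 6*u + 9) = u*(u - 4)*(u + 2)*(u + 3)*(u + 3)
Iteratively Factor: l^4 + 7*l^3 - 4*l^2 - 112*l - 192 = (l + 3)*(l^3 + 4*l^2 - 16*l - 64) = (l - 4)*(l + 3)*(l^2 + 8*l + 16) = (l - 4)*(l + 3)*(l + 4)*(l + 4)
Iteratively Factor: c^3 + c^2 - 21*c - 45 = (c + 3)*(c^2 - 2*c - 15) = (c - 5)*(c + 3)*(c + 3)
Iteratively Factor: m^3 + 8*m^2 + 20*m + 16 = (m + 4)*(m^2 + 4*m + 4) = (m + 2)*(m + 4)*(m + 2)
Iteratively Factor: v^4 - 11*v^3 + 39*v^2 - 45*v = (v - 3)*(v^3 - 8*v^2 + 15*v) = (v - 5)*(v - 3)*(v^2 - 3*v) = (v - 5)*(v - 3)^2*(v)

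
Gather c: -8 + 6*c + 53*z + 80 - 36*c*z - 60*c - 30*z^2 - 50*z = c*(-36*z - 54) - 30*z^2 + 3*z + 72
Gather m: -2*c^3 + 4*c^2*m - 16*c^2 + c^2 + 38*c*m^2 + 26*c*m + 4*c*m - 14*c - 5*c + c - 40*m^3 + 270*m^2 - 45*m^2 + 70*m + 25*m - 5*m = -2*c^3 - 15*c^2 - 18*c - 40*m^3 + m^2*(38*c + 225) + m*(4*c^2 + 30*c + 90)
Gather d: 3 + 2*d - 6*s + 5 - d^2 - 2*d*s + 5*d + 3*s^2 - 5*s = -d^2 + d*(7 - 2*s) + 3*s^2 - 11*s + 8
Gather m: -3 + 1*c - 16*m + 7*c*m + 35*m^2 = c + 35*m^2 + m*(7*c - 16) - 3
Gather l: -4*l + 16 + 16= 32 - 4*l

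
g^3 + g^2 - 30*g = g*(g - 5)*(g + 6)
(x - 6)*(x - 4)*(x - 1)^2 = x^4 - 12*x^3 + 45*x^2 - 58*x + 24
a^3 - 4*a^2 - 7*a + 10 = (a - 5)*(a - 1)*(a + 2)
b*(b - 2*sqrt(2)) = b^2 - 2*sqrt(2)*b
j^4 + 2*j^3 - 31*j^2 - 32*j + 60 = (j - 5)*(j - 1)*(j + 2)*(j + 6)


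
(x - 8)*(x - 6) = x^2 - 14*x + 48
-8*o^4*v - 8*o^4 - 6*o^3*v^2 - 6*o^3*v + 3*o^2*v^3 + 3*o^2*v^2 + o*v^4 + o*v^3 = (-2*o + v)*(o + v)*(4*o + v)*(o*v + o)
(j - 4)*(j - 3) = j^2 - 7*j + 12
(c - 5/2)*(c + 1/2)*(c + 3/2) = c^3 - c^2/2 - 17*c/4 - 15/8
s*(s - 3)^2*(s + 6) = s^4 - 27*s^2 + 54*s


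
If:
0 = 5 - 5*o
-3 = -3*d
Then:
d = 1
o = 1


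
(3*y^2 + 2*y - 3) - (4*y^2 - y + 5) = -y^2 + 3*y - 8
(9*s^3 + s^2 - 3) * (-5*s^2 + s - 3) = -45*s^5 + 4*s^4 - 26*s^3 + 12*s^2 - 3*s + 9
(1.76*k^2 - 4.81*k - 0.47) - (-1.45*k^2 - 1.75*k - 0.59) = 3.21*k^2 - 3.06*k + 0.12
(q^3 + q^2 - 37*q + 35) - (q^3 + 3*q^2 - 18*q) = -2*q^2 - 19*q + 35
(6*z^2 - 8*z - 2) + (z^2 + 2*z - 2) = 7*z^2 - 6*z - 4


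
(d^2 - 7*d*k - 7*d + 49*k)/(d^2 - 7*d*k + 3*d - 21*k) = (d - 7)/(d + 3)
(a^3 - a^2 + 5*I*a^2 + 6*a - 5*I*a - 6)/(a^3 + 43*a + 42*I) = (a^2 - a*(1 + I) + I)/(a^2 - 6*I*a + 7)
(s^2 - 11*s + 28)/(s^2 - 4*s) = (s - 7)/s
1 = 1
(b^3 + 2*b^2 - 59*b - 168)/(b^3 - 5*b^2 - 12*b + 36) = (b^2 - b - 56)/(b^2 - 8*b + 12)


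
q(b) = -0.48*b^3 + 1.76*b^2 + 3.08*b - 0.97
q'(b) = -1.44*b^2 + 3.52*b + 3.08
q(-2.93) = 17.19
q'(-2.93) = -19.60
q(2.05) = 8.61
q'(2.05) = 4.24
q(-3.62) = 33.71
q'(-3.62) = -28.53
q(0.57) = 1.27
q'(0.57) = 4.62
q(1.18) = 4.33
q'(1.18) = 5.23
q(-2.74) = 13.68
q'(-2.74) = -17.38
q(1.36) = 5.27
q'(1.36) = 5.20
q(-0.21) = -1.53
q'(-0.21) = 2.28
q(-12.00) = 1044.95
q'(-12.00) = -246.52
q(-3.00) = 18.59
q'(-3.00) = -20.44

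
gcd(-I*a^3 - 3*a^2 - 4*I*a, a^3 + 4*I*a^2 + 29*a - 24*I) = 1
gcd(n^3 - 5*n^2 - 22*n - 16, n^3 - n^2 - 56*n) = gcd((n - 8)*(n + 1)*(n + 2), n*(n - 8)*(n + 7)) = n - 8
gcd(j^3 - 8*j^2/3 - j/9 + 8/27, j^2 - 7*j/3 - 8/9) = j^2 - 7*j/3 - 8/9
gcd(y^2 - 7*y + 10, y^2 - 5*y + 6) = y - 2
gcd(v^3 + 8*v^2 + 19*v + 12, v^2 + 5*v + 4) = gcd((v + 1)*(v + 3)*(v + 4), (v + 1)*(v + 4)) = v^2 + 5*v + 4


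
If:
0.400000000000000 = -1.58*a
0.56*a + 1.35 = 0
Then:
No Solution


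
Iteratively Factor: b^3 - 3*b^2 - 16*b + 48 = (b - 4)*(b^2 + b - 12) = (b - 4)*(b + 4)*(b - 3)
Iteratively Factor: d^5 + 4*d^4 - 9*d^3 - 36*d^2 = (d + 4)*(d^4 - 9*d^2) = d*(d + 4)*(d^3 - 9*d) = d^2*(d + 4)*(d^2 - 9) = d^2*(d + 3)*(d + 4)*(d - 3)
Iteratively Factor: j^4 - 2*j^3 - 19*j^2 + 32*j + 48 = (j + 4)*(j^3 - 6*j^2 + 5*j + 12) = (j - 4)*(j + 4)*(j^2 - 2*j - 3) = (j - 4)*(j + 1)*(j + 4)*(j - 3)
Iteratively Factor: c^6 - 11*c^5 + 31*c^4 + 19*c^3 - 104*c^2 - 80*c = (c - 4)*(c^5 - 7*c^4 + 3*c^3 + 31*c^2 + 20*c) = (c - 4)*(c + 1)*(c^4 - 8*c^3 + 11*c^2 + 20*c) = (c - 4)*(c + 1)^2*(c^3 - 9*c^2 + 20*c) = (c - 4)^2*(c + 1)^2*(c^2 - 5*c) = c*(c - 4)^2*(c + 1)^2*(c - 5)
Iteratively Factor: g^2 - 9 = (g + 3)*(g - 3)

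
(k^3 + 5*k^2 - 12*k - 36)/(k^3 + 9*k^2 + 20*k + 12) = (k - 3)/(k + 1)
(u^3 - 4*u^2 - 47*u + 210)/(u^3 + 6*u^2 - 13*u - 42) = (u^2 - 11*u + 30)/(u^2 - u - 6)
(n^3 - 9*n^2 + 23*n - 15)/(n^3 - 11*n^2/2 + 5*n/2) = 2*(n^2 - 4*n + 3)/(n*(2*n - 1))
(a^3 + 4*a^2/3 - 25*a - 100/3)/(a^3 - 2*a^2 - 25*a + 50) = (a + 4/3)/(a - 2)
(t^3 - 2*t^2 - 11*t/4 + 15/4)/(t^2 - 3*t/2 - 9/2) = (2*t^2 - 7*t + 5)/(2*(t - 3))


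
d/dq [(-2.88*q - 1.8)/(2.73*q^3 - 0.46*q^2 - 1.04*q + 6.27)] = (15.7248*q^3 + 13.4172*q^2 - 1.656*q - 19.9296)/(7.4529*q^6 - 2.5116*q^5 - 5.4668*q^4 + 35.191*q^3 - 4.6868*q^2 - 13.0416*q + 39.3129)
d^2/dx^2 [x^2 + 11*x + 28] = 2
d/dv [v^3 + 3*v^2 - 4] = 3*v*(v + 2)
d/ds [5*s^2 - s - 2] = 10*s - 1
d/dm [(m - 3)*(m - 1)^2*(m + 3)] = 4*m^3 - 6*m^2 - 16*m + 18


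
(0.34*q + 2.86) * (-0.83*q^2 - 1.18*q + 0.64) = -0.2822*q^3 - 2.775*q^2 - 3.1572*q + 1.8304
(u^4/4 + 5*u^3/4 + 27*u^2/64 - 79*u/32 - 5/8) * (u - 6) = u^5/4 - u^4/4 - 453*u^3/64 - 5*u^2 + 227*u/16 + 15/4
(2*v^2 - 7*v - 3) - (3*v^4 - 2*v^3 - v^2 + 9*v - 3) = -3*v^4 + 2*v^3 + 3*v^2 - 16*v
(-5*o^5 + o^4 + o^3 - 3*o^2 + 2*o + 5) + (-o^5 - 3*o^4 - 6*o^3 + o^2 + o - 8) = -6*o^5 - 2*o^4 - 5*o^3 - 2*o^2 + 3*o - 3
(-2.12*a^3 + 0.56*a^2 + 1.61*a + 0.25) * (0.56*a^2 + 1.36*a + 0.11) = -1.1872*a^5 - 2.5696*a^4 + 1.43*a^3 + 2.3912*a^2 + 0.5171*a + 0.0275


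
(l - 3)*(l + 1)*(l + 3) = l^3 + l^2 - 9*l - 9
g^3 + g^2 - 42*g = g*(g - 6)*(g + 7)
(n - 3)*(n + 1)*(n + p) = n^3 + n^2*p - 2*n^2 - 2*n*p - 3*n - 3*p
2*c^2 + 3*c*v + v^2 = (c + v)*(2*c + v)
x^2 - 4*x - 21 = (x - 7)*(x + 3)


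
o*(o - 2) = o^2 - 2*o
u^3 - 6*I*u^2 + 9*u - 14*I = (u - 7*I)*(u - I)*(u + 2*I)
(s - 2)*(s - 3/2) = s^2 - 7*s/2 + 3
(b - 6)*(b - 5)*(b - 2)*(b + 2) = b^4 - 11*b^3 + 26*b^2 + 44*b - 120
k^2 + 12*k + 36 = (k + 6)^2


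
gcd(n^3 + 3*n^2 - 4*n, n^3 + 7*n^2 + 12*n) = n^2 + 4*n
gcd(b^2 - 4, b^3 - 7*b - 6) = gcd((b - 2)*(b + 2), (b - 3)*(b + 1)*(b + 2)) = b + 2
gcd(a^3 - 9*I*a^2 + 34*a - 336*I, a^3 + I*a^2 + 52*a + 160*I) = a - 8*I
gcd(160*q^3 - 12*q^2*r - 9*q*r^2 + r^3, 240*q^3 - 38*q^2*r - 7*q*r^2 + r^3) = 40*q^2 - 13*q*r + r^2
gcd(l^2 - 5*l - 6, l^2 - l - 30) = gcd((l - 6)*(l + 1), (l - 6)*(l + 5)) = l - 6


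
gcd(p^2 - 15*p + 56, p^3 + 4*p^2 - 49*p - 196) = p - 7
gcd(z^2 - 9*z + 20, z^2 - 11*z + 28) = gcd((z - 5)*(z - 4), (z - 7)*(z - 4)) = z - 4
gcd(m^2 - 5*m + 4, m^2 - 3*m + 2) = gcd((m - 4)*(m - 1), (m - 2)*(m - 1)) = m - 1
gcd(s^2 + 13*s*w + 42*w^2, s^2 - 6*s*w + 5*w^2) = 1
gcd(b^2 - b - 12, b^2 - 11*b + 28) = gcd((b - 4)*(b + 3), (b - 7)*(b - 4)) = b - 4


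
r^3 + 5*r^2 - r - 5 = (r - 1)*(r + 1)*(r + 5)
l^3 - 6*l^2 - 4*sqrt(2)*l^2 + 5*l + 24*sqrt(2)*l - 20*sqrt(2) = (l - 5)*(l - 1)*(l - 4*sqrt(2))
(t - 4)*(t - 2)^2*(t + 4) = t^4 - 4*t^3 - 12*t^2 + 64*t - 64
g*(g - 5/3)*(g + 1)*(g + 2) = g^4 + 4*g^3/3 - 3*g^2 - 10*g/3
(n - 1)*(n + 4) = n^2 + 3*n - 4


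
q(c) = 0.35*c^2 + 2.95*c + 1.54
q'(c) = 0.7*c + 2.95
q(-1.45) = -2.00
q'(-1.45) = 1.94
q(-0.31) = 0.66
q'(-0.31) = 2.73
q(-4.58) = -4.63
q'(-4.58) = -0.26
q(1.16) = 5.43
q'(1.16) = 3.76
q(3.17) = 14.41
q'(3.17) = 5.17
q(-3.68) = -4.58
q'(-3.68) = 0.37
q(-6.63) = -2.63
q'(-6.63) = -1.69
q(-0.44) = 0.31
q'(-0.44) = 2.64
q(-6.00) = -3.56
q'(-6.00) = -1.25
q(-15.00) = 36.04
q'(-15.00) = -7.55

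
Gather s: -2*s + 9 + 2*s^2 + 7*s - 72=2*s^2 + 5*s - 63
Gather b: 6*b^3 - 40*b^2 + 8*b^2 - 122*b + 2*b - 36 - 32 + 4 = 6*b^3 - 32*b^2 - 120*b - 64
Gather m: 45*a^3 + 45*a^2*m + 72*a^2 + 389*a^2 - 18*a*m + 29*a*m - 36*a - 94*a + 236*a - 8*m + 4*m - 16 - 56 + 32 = 45*a^3 + 461*a^2 + 106*a + m*(45*a^2 + 11*a - 4) - 40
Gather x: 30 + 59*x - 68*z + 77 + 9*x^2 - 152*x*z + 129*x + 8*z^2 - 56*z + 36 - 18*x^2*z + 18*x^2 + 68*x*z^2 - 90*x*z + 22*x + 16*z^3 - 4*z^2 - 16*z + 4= x^2*(27 - 18*z) + x*(68*z^2 - 242*z + 210) + 16*z^3 + 4*z^2 - 140*z + 147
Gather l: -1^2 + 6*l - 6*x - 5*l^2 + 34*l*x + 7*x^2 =-5*l^2 + l*(34*x + 6) + 7*x^2 - 6*x - 1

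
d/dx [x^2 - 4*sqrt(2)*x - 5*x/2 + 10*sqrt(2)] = 2*x - 4*sqrt(2) - 5/2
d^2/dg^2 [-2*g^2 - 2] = -4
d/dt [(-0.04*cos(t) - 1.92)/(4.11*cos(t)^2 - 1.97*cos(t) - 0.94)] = (-0.1644*cos(t)^2 - 15.7824*cos(t) + 3.7448)*sin(t)/(16.8921*cos(t)^4 - 16.1934*cos(t)^3 - 3.8459*cos(t)^2 + 3.7036*cos(t) + 0.8836)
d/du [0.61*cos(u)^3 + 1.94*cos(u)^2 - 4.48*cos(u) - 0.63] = (-1.83*cos(u)^2 - 3.88*cos(u) + 4.48)*sin(u)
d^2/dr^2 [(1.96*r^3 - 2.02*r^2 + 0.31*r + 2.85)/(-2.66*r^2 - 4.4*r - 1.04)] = (-4.26325641456066e-14*r^4 - 116.717944*r^3 - 208.335288*r^2 - 207.712512*r - 87.376736)/(18.821096*r^6 + 93.39792*r^5 + 176.568672*r^4 + 158.21696*r^3 + 69.034368*r^2 + 14.27712*r + 1.124864)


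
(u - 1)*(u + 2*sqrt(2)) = u^2 - u + 2*sqrt(2)*u - 2*sqrt(2)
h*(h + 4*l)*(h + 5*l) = h^3 + 9*h^2*l + 20*h*l^2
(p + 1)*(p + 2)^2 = p^3 + 5*p^2 + 8*p + 4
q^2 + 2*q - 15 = (q - 3)*(q + 5)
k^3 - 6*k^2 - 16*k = k*(k - 8)*(k + 2)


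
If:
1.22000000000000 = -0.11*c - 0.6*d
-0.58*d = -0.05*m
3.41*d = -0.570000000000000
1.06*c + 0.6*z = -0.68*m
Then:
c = -10.18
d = -0.17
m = -1.94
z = 20.18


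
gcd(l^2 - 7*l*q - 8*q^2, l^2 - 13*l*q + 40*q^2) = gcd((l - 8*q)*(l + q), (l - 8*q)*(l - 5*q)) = -l + 8*q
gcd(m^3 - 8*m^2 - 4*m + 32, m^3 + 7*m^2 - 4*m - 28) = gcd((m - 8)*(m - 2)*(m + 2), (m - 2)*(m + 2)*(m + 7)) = m^2 - 4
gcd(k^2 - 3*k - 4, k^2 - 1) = k + 1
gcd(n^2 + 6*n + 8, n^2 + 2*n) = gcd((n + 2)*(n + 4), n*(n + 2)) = n + 2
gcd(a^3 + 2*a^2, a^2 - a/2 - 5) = a + 2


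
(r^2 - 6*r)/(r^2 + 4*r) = (r - 6)/(r + 4)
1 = 1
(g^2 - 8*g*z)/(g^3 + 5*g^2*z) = (g - 8*z)/(g*(g + 5*z))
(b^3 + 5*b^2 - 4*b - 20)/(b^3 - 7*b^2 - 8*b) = (-b^3 - 5*b^2 + 4*b + 20)/(b*(-b^2 + 7*b + 8))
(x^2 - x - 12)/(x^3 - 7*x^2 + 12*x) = (x + 3)/(x*(x - 3))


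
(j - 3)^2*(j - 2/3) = j^3 - 20*j^2/3 + 13*j - 6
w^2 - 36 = (w - 6)*(w + 6)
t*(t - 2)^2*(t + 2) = t^4 - 2*t^3 - 4*t^2 + 8*t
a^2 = a^2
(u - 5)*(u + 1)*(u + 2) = u^3 - 2*u^2 - 13*u - 10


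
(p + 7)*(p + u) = p^2 + p*u + 7*p + 7*u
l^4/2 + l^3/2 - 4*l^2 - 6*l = l*(l/2 + 1)*(l - 3)*(l + 2)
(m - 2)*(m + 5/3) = m^2 - m/3 - 10/3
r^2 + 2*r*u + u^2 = (r + u)^2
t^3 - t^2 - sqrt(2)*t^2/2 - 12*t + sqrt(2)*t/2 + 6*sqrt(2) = (t - 4)*(t + 3)*(t - sqrt(2)/2)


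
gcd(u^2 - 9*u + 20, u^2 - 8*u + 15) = u - 5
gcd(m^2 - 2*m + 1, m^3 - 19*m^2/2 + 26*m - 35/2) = m - 1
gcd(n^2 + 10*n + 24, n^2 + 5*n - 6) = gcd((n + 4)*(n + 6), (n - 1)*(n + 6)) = n + 6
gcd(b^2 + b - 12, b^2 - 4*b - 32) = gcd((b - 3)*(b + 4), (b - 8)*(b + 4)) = b + 4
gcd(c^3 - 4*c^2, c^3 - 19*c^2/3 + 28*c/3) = c^2 - 4*c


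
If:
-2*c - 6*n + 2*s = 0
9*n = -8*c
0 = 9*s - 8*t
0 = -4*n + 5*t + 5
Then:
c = 360/419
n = -320/419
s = -600/419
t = -675/419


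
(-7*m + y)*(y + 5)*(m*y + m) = -7*m^2*y^2 - 42*m^2*y - 35*m^2 + m*y^3 + 6*m*y^2 + 5*m*y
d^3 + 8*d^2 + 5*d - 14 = (d - 1)*(d + 2)*(d + 7)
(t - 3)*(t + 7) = t^2 + 4*t - 21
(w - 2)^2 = w^2 - 4*w + 4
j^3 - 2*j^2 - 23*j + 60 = (j - 4)*(j - 3)*(j + 5)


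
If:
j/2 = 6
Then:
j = 12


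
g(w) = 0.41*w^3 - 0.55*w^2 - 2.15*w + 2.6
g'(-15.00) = 291.10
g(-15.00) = -1472.65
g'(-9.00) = 107.38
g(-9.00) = -321.49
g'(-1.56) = 2.56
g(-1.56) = 3.06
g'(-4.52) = 27.95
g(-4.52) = -36.78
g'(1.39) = -1.30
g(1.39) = -0.35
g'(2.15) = 1.17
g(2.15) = -0.49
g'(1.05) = -1.95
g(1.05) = 0.21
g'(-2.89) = 11.30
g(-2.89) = -5.68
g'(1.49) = -1.06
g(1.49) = -0.47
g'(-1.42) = 1.89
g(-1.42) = 3.37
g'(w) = 1.23*w^2 - 1.1*w - 2.15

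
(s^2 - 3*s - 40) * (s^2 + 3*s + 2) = s^4 - 47*s^2 - 126*s - 80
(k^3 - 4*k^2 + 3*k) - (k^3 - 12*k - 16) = -4*k^2 + 15*k + 16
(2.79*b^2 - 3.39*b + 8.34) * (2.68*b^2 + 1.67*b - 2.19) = 7.4772*b^4 - 4.4259*b^3 + 10.5798*b^2 + 21.3519*b - 18.2646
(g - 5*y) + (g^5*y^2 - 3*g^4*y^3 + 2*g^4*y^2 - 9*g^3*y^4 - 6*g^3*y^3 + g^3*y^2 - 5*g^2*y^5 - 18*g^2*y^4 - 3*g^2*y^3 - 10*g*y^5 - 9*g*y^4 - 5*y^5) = g^5*y^2 - 3*g^4*y^3 + 2*g^4*y^2 - 9*g^3*y^4 - 6*g^3*y^3 + g^3*y^2 - 5*g^2*y^5 - 18*g^2*y^4 - 3*g^2*y^3 - 10*g*y^5 - 9*g*y^4 + g - 5*y^5 - 5*y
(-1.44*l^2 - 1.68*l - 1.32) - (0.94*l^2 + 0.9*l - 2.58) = -2.38*l^2 - 2.58*l + 1.26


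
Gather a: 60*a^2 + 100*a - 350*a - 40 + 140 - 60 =60*a^2 - 250*a + 40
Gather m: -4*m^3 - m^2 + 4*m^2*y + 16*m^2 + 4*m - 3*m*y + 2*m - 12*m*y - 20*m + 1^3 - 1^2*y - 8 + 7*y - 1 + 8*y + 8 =-4*m^3 + m^2*(4*y + 15) + m*(-15*y - 14) + 14*y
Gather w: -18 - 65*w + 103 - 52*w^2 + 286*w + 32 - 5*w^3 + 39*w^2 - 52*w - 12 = -5*w^3 - 13*w^2 + 169*w + 105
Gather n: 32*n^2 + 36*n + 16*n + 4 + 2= 32*n^2 + 52*n + 6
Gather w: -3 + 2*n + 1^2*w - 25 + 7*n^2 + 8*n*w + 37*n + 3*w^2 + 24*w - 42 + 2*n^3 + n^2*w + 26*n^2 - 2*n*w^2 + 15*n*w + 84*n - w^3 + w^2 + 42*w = 2*n^3 + 33*n^2 + 123*n - w^3 + w^2*(4 - 2*n) + w*(n^2 + 23*n + 67) - 70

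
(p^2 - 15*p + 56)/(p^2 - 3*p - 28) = (p - 8)/(p + 4)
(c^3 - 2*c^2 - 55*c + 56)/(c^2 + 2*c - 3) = (c^2 - c - 56)/(c + 3)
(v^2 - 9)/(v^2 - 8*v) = (v^2 - 9)/(v*(v - 8))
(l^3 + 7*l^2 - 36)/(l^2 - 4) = (l^2 + 9*l + 18)/(l + 2)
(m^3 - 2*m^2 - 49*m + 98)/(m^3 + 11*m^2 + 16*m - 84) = (m - 7)/(m + 6)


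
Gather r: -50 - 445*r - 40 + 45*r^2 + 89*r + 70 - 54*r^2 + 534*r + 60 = -9*r^2 + 178*r + 40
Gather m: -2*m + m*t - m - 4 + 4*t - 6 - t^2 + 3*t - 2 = m*(t - 3) - t^2 + 7*t - 12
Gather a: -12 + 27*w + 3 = 27*w - 9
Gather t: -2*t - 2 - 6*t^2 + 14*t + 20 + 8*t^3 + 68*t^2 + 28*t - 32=8*t^3 + 62*t^2 + 40*t - 14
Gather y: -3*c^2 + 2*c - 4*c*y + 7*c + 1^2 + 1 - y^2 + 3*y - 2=-3*c^2 + 9*c - y^2 + y*(3 - 4*c)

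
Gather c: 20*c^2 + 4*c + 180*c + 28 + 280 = 20*c^2 + 184*c + 308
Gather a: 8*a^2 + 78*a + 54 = 8*a^2 + 78*a + 54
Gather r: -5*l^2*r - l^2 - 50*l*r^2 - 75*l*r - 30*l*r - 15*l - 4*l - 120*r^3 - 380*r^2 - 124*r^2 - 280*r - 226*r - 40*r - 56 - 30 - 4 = -l^2 - 19*l - 120*r^3 + r^2*(-50*l - 504) + r*(-5*l^2 - 105*l - 546) - 90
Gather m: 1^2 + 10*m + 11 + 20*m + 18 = 30*m + 30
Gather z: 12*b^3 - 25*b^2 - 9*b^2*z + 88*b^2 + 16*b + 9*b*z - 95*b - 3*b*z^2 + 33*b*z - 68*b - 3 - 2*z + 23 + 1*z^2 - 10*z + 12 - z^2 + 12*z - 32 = 12*b^3 + 63*b^2 - 3*b*z^2 - 147*b + z*(-9*b^2 + 42*b)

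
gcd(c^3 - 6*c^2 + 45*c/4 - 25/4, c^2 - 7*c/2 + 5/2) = c^2 - 7*c/2 + 5/2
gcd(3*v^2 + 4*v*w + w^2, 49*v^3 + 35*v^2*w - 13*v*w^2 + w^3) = v + w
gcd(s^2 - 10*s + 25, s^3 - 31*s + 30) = s - 5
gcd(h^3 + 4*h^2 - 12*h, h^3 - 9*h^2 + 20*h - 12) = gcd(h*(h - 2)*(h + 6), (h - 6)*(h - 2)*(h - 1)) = h - 2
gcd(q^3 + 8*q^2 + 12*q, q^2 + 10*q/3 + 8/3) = q + 2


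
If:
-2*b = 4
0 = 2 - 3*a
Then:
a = 2/3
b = -2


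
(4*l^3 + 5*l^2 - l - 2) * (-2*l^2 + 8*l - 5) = -8*l^5 + 22*l^4 + 22*l^3 - 29*l^2 - 11*l + 10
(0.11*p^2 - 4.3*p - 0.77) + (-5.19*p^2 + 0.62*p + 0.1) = -5.08*p^2 - 3.68*p - 0.67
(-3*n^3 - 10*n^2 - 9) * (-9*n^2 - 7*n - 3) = 27*n^5 + 111*n^4 + 79*n^3 + 111*n^2 + 63*n + 27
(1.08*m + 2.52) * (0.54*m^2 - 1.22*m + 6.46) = 0.5832*m^3 + 0.0431999999999999*m^2 + 3.9024*m + 16.2792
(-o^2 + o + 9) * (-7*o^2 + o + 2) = 7*o^4 - 8*o^3 - 64*o^2 + 11*o + 18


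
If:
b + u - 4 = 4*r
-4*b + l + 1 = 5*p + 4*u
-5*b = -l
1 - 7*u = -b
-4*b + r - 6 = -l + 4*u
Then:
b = 211/20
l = 211/4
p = 99/100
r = 41/20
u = 33/20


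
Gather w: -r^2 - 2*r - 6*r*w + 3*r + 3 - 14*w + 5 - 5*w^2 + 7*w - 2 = -r^2 + r - 5*w^2 + w*(-6*r - 7) + 6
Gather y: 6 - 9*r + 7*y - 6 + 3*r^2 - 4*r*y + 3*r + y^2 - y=3*r^2 - 6*r + y^2 + y*(6 - 4*r)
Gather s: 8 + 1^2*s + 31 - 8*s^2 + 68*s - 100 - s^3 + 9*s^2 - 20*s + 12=-s^3 + s^2 + 49*s - 49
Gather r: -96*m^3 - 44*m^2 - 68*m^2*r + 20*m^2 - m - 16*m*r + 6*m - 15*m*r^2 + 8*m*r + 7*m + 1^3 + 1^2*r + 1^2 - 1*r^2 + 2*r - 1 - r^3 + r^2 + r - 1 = -96*m^3 - 24*m^2 - 15*m*r^2 + 12*m - r^3 + r*(-68*m^2 - 8*m + 4)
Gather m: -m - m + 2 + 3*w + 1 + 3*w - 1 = -2*m + 6*w + 2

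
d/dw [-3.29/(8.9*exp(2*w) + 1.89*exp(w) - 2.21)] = (58.562*exp(w) + 6.2181)*exp(w)/(8.9*exp(2*w) + 1.89*exp(w) - 2.21)^2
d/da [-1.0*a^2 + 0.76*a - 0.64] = 0.76 - 2.0*a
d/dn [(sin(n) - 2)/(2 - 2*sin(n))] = -cos(n)/(2*(sin(n) - 1)^2)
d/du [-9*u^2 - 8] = -18*u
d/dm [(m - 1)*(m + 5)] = 2*m + 4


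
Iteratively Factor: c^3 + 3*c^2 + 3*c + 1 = (c + 1)*(c^2 + 2*c + 1) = (c + 1)^2*(c + 1)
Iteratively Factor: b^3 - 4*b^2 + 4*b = (b - 2)*(b^2 - 2*b) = (b - 2)^2*(b)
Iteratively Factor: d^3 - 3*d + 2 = (d + 2)*(d^2 - 2*d + 1) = (d - 1)*(d + 2)*(d - 1)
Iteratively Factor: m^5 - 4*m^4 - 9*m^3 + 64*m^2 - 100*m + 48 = (m - 1)*(m^4 - 3*m^3 - 12*m^2 + 52*m - 48) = (m - 1)*(m + 4)*(m^3 - 7*m^2 + 16*m - 12) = (m - 2)*(m - 1)*(m + 4)*(m^2 - 5*m + 6) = (m - 2)^2*(m - 1)*(m + 4)*(m - 3)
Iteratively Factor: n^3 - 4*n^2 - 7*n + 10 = (n - 1)*(n^2 - 3*n - 10) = (n - 1)*(n + 2)*(n - 5)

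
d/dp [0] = 0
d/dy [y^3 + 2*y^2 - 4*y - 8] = 3*y^2 + 4*y - 4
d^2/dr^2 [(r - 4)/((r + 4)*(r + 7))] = 2*(r^3 - 12*r^2 - 216*r - 680)/(r^6 + 33*r^5 + 447*r^4 + 3179*r^3 + 12516*r^2 + 25872*r + 21952)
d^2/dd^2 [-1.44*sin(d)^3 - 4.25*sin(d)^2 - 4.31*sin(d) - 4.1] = 5.39*sin(d) - 3.24*sin(3*d) - 8.5*cos(2*d)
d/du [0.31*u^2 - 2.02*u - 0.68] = 0.62*u - 2.02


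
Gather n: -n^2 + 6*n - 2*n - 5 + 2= -n^2 + 4*n - 3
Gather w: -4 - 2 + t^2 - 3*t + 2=t^2 - 3*t - 4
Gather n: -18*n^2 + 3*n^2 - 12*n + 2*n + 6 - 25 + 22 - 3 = -15*n^2 - 10*n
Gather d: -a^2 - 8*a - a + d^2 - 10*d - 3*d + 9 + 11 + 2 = -a^2 - 9*a + d^2 - 13*d + 22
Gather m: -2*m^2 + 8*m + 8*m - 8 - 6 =-2*m^2 + 16*m - 14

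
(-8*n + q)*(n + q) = -8*n^2 - 7*n*q + q^2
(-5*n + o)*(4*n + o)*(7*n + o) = -140*n^3 - 27*n^2*o + 6*n*o^2 + o^3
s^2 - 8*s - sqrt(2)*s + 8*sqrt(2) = (s - 8)*(s - sqrt(2))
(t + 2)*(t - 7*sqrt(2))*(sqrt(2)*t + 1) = sqrt(2)*t^3 - 13*t^2 + 2*sqrt(2)*t^2 - 26*t - 7*sqrt(2)*t - 14*sqrt(2)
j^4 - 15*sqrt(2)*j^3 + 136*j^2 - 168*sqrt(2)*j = j*(j - 7*sqrt(2))*(j - 6*sqrt(2))*(j - 2*sqrt(2))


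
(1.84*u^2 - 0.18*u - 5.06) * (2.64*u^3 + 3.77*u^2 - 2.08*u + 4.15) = 4.8576*u^5 + 6.4616*u^4 - 17.8642*u^3 - 11.0658*u^2 + 9.7778*u - 20.999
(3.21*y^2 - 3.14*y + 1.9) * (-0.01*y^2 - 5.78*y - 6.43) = -0.0321*y^4 - 18.5224*y^3 - 2.5101*y^2 + 9.2082*y - 12.217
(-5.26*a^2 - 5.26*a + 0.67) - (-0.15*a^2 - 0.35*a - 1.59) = -5.11*a^2 - 4.91*a + 2.26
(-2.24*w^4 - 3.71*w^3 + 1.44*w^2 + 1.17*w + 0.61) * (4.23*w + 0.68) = -9.4752*w^5 - 17.2165*w^4 + 3.5684*w^3 + 5.9283*w^2 + 3.3759*w + 0.4148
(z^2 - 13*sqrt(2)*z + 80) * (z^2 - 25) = z^4 - 13*sqrt(2)*z^3 + 55*z^2 + 325*sqrt(2)*z - 2000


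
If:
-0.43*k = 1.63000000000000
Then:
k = -3.79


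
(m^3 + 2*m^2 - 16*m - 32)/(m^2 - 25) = (m^3 + 2*m^2 - 16*m - 32)/(m^2 - 25)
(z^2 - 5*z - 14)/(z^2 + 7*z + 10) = (z - 7)/(z + 5)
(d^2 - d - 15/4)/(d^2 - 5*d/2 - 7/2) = (-4*d^2 + 4*d + 15)/(2*(-2*d^2 + 5*d + 7))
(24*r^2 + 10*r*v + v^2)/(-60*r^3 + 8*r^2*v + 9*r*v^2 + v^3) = (-4*r - v)/(10*r^2 - 3*r*v - v^2)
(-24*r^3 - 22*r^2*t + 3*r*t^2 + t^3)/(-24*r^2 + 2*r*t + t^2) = r + t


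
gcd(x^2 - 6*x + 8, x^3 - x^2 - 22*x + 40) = x^2 - 6*x + 8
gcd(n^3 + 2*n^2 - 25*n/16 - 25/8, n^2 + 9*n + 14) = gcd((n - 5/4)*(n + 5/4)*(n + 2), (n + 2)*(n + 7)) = n + 2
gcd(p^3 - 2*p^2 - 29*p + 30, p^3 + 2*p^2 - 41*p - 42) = p - 6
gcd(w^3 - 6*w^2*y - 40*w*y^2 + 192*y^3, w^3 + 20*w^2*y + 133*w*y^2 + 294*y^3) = w + 6*y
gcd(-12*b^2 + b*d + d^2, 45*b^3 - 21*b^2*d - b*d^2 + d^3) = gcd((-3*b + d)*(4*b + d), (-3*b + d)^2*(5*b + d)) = 3*b - d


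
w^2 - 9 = (w - 3)*(w + 3)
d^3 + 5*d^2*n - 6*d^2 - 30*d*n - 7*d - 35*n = (d - 7)*(d + 1)*(d + 5*n)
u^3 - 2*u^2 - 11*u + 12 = (u - 4)*(u - 1)*(u + 3)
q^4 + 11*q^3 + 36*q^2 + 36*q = q*(q + 2)*(q + 3)*(q + 6)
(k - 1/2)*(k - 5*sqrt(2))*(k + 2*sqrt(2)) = k^3 - 3*sqrt(2)*k^2 - k^2/2 - 20*k + 3*sqrt(2)*k/2 + 10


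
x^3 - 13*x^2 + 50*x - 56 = (x - 7)*(x - 4)*(x - 2)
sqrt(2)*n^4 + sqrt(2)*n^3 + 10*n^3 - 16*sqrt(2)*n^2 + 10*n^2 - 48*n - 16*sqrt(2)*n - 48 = (n - 2*sqrt(2))*(n + sqrt(2))*(n + 6*sqrt(2))*(sqrt(2)*n + sqrt(2))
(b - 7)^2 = b^2 - 14*b + 49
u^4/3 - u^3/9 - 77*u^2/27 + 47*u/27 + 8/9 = (u/3 + 1)*(u - 8/3)*(u - 1)*(u + 1/3)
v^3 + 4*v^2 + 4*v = v*(v + 2)^2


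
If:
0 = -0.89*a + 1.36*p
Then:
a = 1.52808988764045*p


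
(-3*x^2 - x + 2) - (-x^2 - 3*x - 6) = -2*x^2 + 2*x + 8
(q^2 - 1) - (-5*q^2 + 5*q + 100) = 6*q^2 - 5*q - 101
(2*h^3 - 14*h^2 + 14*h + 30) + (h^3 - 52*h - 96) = 3*h^3 - 14*h^2 - 38*h - 66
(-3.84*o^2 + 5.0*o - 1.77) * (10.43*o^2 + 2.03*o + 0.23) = -40.0512*o^4 + 44.3548*o^3 - 9.1943*o^2 - 2.4431*o - 0.4071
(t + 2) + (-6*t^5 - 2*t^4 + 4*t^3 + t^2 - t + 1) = -6*t^5 - 2*t^4 + 4*t^3 + t^2 + 3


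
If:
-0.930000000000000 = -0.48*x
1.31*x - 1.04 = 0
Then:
No Solution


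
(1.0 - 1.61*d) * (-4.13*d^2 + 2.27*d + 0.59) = 6.6493*d^3 - 7.7847*d^2 + 1.3201*d + 0.59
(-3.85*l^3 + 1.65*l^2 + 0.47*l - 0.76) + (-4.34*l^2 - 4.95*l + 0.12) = -3.85*l^3 - 2.69*l^2 - 4.48*l - 0.64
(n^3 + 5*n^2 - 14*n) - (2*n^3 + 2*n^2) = -n^3 + 3*n^2 - 14*n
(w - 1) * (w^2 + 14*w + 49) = w^3 + 13*w^2 + 35*w - 49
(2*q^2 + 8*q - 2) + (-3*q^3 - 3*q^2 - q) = -3*q^3 - q^2 + 7*q - 2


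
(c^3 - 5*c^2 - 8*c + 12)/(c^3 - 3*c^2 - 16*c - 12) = (c - 1)/(c + 1)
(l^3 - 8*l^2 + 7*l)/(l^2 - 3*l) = (l^2 - 8*l + 7)/(l - 3)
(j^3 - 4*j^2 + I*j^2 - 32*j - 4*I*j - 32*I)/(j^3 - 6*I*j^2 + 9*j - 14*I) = (j^3 + j^2*(-4 + I) - 4*j*(8 + I) - 32*I)/(j^3 - 6*I*j^2 + 9*j - 14*I)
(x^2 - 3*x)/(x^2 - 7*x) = (x - 3)/(x - 7)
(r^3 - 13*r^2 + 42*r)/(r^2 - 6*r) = r - 7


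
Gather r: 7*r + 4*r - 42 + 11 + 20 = 11*r - 11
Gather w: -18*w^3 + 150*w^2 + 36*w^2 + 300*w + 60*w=-18*w^3 + 186*w^2 + 360*w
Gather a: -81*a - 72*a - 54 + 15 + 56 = 17 - 153*a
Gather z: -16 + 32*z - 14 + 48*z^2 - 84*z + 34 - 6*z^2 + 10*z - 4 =42*z^2 - 42*z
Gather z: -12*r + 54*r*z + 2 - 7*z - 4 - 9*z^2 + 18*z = -12*r - 9*z^2 + z*(54*r + 11) - 2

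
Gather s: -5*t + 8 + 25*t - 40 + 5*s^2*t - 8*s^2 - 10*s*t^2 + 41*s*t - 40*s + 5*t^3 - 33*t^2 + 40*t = s^2*(5*t - 8) + s*(-10*t^2 + 41*t - 40) + 5*t^3 - 33*t^2 + 60*t - 32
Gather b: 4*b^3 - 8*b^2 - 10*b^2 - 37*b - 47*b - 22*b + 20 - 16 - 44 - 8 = 4*b^3 - 18*b^2 - 106*b - 48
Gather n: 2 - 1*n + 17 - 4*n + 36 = 55 - 5*n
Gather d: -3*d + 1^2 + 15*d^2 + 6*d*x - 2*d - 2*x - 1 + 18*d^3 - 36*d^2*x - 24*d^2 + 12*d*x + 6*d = 18*d^3 + d^2*(-36*x - 9) + d*(18*x + 1) - 2*x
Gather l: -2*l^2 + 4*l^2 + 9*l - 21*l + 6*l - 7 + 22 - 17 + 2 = 2*l^2 - 6*l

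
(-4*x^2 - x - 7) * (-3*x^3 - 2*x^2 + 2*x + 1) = 12*x^5 + 11*x^4 + 15*x^3 + 8*x^2 - 15*x - 7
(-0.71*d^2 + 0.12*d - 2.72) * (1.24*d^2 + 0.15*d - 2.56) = -0.8804*d^4 + 0.0423*d^3 - 1.5372*d^2 - 0.7152*d + 6.9632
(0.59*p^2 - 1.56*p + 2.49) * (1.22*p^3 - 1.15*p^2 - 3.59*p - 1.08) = 0.7198*p^5 - 2.5817*p^4 + 2.7137*p^3 + 2.0997*p^2 - 7.2543*p - 2.6892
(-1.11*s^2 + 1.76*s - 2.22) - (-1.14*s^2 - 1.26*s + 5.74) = 0.0299999999999998*s^2 + 3.02*s - 7.96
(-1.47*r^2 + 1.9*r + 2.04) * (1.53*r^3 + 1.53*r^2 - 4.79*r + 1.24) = -2.2491*r^5 + 0.6579*r^4 + 13.0695*r^3 - 7.8026*r^2 - 7.4156*r + 2.5296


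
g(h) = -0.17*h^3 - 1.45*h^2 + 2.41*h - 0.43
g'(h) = -0.51*h^2 - 2.9*h + 2.41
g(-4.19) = -23.48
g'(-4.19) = 5.61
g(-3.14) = -17.03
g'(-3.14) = 6.49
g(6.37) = -87.86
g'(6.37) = -36.76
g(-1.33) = -5.80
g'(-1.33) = 5.36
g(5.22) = -51.54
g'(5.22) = -26.62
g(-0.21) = -1.00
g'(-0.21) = 3.00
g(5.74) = -66.52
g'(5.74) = -31.04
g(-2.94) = -15.73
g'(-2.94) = 6.53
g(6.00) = -74.89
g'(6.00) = -33.35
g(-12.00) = 55.61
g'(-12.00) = -36.23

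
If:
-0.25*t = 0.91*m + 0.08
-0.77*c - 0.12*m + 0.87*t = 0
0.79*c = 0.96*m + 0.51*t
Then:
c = -0.15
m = -0.05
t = -0.14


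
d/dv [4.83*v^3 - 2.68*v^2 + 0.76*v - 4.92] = 14.49*v^2 - 5.36*v + 0.76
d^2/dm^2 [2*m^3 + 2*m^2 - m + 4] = 12*m + 4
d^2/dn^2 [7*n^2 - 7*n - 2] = 14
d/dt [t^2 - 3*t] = 2*t - 3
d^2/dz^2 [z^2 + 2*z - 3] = 2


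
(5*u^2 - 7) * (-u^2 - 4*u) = -5*u^4 - 20*u^3 + 7*u^2 + 28*u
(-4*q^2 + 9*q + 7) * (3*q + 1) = -12*q^3 + 23*q^2 + 30*q + 7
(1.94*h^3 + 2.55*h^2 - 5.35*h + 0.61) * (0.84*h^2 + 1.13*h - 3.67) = 1.6296*h^5 + 4.3342*h^4 - 8.7323*h^3 - 14.8916*h^2 + 20.3238*h - 2.2387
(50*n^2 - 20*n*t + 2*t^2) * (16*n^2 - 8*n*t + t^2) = 800*n^4 - 720*n^3*t + 242*n^2*t^2 - 36*n*t^3 + 2*t^4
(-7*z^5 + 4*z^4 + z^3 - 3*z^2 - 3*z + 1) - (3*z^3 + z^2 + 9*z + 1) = -7*z^5 + 4*z^4 - 2*z^3 - 4*z^2 - 12*z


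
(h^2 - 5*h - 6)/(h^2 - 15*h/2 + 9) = 2*(h + 1)/(2*h - 3)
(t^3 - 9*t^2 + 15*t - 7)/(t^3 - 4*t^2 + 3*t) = (t^2 - 8*t + 7)/(t*(t - 3))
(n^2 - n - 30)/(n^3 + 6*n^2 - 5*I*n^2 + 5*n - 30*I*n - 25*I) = (n - 6)/(n^2 + n*(1 - 5*I) - 5*I)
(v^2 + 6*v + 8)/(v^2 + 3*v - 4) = (v + 2)/(v - 1)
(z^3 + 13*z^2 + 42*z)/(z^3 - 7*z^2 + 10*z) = (z^2 + 13*z + 42)/(z^2 - 7*z + 10)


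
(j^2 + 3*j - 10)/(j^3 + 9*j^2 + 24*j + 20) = (j - 2)/(j^2 + 4*j + 4)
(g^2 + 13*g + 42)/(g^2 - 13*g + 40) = (g^2 + 13*g + 42)/(g^2 - 13*g + 40)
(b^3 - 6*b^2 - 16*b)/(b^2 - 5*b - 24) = b*(b + 2)/(b + 3)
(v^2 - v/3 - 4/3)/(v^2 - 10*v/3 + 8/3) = (v + 1)/(v - 2)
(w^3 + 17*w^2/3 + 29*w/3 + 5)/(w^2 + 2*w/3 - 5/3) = (w^2 + 4*w + 3)/(w - 1)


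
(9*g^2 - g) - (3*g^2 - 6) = 6*g^2 - g + 6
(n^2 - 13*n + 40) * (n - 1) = n^3 - 14*n^2 + 53*n - 40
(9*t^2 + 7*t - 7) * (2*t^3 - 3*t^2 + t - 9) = 18*t^5 - 13*t^4 - 26*t^3 - 53*t^2 - 70*t + 63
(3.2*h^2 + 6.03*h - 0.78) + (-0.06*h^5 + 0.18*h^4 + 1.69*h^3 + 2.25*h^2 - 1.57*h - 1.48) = -0.06*h^5 + 0.18*h^4 + 1.69*h^3 + 5.45*h^2 + 4.46*h - 2.26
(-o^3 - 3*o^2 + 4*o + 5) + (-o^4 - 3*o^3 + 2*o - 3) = -o^4 - 4*o^3 - 3*o^2 + 6*o + 2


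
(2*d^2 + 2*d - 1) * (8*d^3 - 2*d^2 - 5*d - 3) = 16*d^5 + 12*d^4 - 22*d^3 - 14*d^2 - d + 3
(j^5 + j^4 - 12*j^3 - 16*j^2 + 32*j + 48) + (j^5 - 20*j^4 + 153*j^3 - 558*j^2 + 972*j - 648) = 2*j^5 - 19*j^4 + 141*j^3 - 574*j^2 + 1004*j - 600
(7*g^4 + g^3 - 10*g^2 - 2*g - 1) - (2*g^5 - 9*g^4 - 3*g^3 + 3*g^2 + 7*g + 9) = -2*g^5 + 16*g^4 + 4*g^3 - 13*g^2 - 9*g - 10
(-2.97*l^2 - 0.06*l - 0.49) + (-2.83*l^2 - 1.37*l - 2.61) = -5.8*l^2 - 1.43*l - 3.1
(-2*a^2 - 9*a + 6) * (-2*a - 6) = 4*a^3 + 30*a^2 + 42*a - 36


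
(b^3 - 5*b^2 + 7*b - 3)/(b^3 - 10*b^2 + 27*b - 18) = (b - 1)/(b - 6)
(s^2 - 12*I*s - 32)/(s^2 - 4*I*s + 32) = (s - 4*I)/(s + 4*I)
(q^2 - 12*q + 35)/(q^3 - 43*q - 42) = (q - 5)/(q^2 + 7*q + 6)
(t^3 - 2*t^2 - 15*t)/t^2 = t - 2 - 15/t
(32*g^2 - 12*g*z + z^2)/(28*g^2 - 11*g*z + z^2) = (-8*g + z)/(-7*g + z)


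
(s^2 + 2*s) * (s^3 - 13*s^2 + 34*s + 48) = s^5 - 11*s^4 + 8*s^3 + 116*s^2 + 96*s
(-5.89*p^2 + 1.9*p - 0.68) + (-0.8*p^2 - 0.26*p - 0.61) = -6.69*p^2 + 1.64*p - 1.29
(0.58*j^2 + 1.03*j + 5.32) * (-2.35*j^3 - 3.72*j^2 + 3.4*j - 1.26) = -1.363*j^5 - 4.5781*j^4 - 14.3616*j^3 - 17.0192*j^2 + 16.7902*j - 6.7032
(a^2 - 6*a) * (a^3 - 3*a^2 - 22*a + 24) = a^5 - 9*a^4 - 4*a^3 + 156*a^2 - 144*a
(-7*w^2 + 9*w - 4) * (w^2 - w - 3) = -7*w^4 + 16*w^3 + 8*w^2 - 23*w + 12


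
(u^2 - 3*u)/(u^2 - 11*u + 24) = u/(u - 8)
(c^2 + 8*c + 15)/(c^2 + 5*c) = (c + 3)/c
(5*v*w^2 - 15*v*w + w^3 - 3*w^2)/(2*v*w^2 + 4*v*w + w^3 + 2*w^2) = (5*v*w - 15*v + w^2 - 3*w)/(2*v*w + 4*v + w^2 + 2*w)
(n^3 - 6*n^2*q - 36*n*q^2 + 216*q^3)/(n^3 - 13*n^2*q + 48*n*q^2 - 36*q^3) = (-n - 6*q)/(-n + q)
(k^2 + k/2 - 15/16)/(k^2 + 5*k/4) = (k - 3/4)/k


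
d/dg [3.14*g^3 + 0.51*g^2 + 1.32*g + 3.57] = 9.42*g^2 + 1.02*g + 1.32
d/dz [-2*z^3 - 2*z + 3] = -6*z^2 - 2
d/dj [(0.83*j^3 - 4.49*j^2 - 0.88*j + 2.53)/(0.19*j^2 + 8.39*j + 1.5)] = (0.1577*j^4 + 13.9274*j^3 - 33.7689*j^2 - 14.4314*j - 22.5467)/(0.0361*j^4 + 3.1882*j^3 + 70.9621*j^2 + 25.17*j + 2.25)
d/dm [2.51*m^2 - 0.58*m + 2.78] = 5.02*m - 0.58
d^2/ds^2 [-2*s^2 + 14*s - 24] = -4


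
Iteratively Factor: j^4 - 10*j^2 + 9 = (j + 1)*(j^3 - j^2 - 9*j + 9) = (j + 1)*(j + 3)*(j^2 - 4*j + 3) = (j - 3)*(j + 1)*(j + 3)*(j - 1)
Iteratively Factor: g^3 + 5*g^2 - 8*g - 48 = (g + 4)*(g^2 + g - 12) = (g - 3)*(g + 4)*(g + 4)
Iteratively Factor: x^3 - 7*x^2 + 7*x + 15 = (x - 5)*(x^2 - 2*x - 3) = (x - 5)*(x + 1)*(x - 3)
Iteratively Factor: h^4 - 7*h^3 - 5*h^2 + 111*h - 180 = (h - 3)*(h^3 - 4*h^2 - 17*h + 60) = (h - 3)^2*(h^2 - h - 20) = (h - 5)*(h - 3)^2*(h + 4)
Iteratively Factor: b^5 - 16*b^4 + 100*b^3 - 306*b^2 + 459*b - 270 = (b - 3)*(b^4 - 13*b^3 + 61*b^2 - 123*b + 90) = (b - 3)*(b - 2)*(b^3 - 11*b^2 + 39*b - 45) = (b - 3)^2*(b - 2)*(b^2 - 8*b + 15) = (b - 5)*(b - 3)^2*(b - 2)*(b - 3)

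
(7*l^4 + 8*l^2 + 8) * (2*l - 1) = 14*l^5 - 7*l^4 + 16*l^3 - 8*l^2 + 16*l - 8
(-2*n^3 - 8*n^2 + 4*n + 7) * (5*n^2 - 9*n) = -10*n^5 - 22*n^4 + 92*n^3 - n^2 - 63*n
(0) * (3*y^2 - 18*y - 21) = 0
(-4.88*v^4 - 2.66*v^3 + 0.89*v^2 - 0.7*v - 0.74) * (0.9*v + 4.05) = -4.392*v^5 - 22.158*v^4 - 9.972*v^3 + 2.9745*v^2 - 3.501*v - 2.997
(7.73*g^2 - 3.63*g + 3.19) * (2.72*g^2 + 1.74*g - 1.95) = 21.0256*g^4 + 3.5766*g^3 - 12.7129*g^2 + 12.6291*g - 6.2205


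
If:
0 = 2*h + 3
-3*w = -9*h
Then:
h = -3/2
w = -9/2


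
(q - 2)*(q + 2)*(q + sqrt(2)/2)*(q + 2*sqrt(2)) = q^4 + 5*sqrt(2)*q^3/2 - 2*q^2 - 10*sqrt(2)*q - 8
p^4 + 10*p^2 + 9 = (p - 3*I)*(p - I)*(p + I)*(p + 3*I)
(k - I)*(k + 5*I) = k^2 + 4*I*k + 5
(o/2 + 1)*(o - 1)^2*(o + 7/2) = o^4/2 + 7*o^3/4 - 3*o^2/2 - 17*o/4 + 7/2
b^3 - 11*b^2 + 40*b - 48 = (b - 4)^2*(b - 3)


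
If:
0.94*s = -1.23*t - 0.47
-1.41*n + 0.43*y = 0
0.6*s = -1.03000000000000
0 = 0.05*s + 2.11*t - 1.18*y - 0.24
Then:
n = 0.42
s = -1.72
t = 0.93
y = 1.39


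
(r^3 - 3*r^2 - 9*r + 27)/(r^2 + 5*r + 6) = (r^2 - 6*r + 9)/(r + 2)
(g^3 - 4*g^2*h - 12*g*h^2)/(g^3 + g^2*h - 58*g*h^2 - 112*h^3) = g*(g - 6*h)/(g^2 - g*h - 56*h^2)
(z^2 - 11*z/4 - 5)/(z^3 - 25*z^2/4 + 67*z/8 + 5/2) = 2*(4*z + 5)/(8*z^2 - 18*z - 5)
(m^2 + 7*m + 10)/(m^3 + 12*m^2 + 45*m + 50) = 1/(m + 5)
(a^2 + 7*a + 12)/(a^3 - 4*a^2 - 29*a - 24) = (a + 4)/(a^2 - 7*a - 8)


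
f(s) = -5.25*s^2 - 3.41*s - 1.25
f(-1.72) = -10.92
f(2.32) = -37.42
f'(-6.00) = 59.59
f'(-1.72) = 14.65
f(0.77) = -6.99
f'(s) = -10.5*s - 3.41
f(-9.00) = -395.81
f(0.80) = -7.34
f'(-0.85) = 5.52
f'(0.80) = -11.81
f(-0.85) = -2.14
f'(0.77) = -11.50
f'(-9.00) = 91.09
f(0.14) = -1.83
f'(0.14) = -4.88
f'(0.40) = -7.61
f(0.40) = -3.45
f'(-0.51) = 1.94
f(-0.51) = -0.88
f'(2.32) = -27.77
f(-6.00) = -169.79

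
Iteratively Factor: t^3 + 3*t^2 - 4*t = (t - 1)*(t^2 + 4*t) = (t - 1)*(t + 4)*(t)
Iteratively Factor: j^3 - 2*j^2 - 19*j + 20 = (j - 5)*(j^2 + 3*j - 4) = (j - 5)*(j + 4)*(j - 1)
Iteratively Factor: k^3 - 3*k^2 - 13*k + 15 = (k + 3)*(k^2 - 6*k + 5) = (k - 1)*(k + 3)*(k - 5)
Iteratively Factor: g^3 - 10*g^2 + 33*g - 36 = (g - 3)*(g^2 - 7*g + 12) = (g - 4)*(g - 3)*(g - 3)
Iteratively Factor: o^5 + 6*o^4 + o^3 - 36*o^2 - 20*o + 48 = (o - 2)*(o^4 + 8*o^3 + 17*o^2 - 2*o - 24) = (o - 2)*(o + 4)*(o^3 + 4*o^2 + o - 6) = (o - 2)*(o + 2)*(o + 4)*(o^2 + 2*o - 3) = (o - 2)*(o + 2)*(o + 3)*(o + 4)*(o - 1)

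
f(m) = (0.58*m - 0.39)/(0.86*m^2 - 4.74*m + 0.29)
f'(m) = (4.74 - 1.72*m)*(0.58*m - 0.39)/(0.86*m^2 - 4.74*m + 0.29)^2 + 0.58/(0.86*m^2 - 4.74*m + 0.29)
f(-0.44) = -0.25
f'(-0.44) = -0.32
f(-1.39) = -0.14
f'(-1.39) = -0.05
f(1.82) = -0.12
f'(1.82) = -0.07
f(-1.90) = -0.12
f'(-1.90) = -0.03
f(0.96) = -0.05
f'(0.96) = -0.12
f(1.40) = -0.09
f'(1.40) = -0.08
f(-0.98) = -0.17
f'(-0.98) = -0.08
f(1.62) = -0.11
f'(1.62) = -0.07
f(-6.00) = -0.06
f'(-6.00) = -0.01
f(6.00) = 1.10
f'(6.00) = -1.98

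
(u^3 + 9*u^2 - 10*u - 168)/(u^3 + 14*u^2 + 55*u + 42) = (u - 4)/(u + 1)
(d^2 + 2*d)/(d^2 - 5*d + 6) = d*(d + 2)/(d^2 - 5*d + 6)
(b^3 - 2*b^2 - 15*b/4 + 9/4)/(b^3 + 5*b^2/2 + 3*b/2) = (2*b^2 - 7*b + 3)/(2*b*(b + 1))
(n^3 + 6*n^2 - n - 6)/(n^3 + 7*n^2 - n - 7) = (n + 6)/(n + 7)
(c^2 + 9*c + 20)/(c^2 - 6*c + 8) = (c^2 + 9*c + 20)/(c^2 - 6*c + 8)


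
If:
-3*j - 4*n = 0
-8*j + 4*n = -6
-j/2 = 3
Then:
No Solution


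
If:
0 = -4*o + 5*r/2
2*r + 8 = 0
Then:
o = -5/2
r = -4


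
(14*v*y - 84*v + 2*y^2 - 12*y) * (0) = 0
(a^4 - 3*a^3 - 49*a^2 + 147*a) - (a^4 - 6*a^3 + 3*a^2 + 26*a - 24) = 3*a^3 - 52*a^2 + 121*a + 24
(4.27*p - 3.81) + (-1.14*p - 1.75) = 3.13*p - 5.56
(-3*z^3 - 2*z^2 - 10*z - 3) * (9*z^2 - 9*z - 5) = -27*z^5 + 9*z^4 - 57*z^3 + 73*z^2 + 77*z + 15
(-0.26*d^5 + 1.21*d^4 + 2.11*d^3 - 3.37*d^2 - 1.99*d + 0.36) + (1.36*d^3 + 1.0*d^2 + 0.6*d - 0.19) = -0.26*d^5 + 1.21*d^4 + 3.47*d^3 - 2.37*d^2 - 1.39*d + 0.17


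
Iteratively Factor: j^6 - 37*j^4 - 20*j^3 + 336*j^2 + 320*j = (j)*(j^5 - 37*j^3 - 20*j^2 + 336*j + 320) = j*(j - 5)*(j^4 + 5*j^3 - 12*j^2 - 80*j - 64) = j*(j - 5)*(j + 1)*(j^3 + 4*j^2 - 16*j - 64) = j*(j - 5)*(j + 1)*(j + 4)*(j^2 - 16) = j*(j - 5)*(j - 4)*(j + 1)*(j + 4)*(j + 4)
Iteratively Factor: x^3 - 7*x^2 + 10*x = (x - 5)*(x^2 - 2*x) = (x - 5)*(x - 2)*(x)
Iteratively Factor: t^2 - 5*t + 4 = (t - 1)*(t - 4)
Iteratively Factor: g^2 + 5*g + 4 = (g + 1)*(g + 4)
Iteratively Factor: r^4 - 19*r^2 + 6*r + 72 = (r - 3)*(r^3 + 3*r^2 - 10*r - 24) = (r - 3)^2*(r^2 + 6*r + 8) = (r - 3)^2*(r + 4)*(r + 2)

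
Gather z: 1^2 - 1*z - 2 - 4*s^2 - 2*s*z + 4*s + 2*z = -4*s^2 + 4*s + z*(1 - 2*s) - 1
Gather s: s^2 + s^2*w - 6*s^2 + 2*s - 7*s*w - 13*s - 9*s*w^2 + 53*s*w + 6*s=s^2*(w - 5) + s*(-9*w^2 + 46*w - 5)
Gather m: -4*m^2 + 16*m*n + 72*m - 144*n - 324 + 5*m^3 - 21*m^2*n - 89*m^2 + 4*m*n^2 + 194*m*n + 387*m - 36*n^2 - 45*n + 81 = 5*m^3 + m^2*(-21*n - 93) + m*(4*n^2 + 210*n + 459) - 36*n^2 - 189*n - 243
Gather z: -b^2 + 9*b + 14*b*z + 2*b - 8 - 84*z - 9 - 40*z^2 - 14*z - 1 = -b^2 + 11*b - 40*z^2 + z*(14*b - 98) - 18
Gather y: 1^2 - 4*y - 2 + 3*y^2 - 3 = 3*y^2 - 4*y - 4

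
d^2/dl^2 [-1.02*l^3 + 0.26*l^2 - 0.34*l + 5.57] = 0.52 - 6.12*l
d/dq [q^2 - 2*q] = 2*q - 2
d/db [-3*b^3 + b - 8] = 1 - 9*b^2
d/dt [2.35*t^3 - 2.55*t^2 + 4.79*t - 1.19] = 7.05*t^2 - 5.1*t + 4.79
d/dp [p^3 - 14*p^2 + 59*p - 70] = 3*p^2 - 28*p + 59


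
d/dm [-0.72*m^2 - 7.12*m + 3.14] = -1.44*m - 7.12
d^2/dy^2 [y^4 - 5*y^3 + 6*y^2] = 12*y^2 - 30*y + 12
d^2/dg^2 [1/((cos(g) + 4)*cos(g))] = (-(1 - cos(2*g))^2 + 15*cos(g) - 9*cos(2*g) - 3*cos(3*g) + 27)/((cos(g) + 4)^3*cos(g)^3)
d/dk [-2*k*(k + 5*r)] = -4*k - 10*r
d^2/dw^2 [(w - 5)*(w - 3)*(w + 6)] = 6*w - 4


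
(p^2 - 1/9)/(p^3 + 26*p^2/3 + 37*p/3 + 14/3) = (9*p^2 - 1)/(3*(3*p^3 + 26*p^2 + 37*p + 14))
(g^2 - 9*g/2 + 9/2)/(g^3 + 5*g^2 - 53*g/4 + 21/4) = 2*(g - 3)/(2*g^2 + 13*g - 7)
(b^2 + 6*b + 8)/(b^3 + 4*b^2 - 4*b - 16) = 1/(b - 2)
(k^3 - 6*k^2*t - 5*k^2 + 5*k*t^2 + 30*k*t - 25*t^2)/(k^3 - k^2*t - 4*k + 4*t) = (k^2 - 5*k*t - 5*k + 25*t)/(k^2 - 4)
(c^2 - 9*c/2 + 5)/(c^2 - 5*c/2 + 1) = (2*c - 5)/(2*c - 1)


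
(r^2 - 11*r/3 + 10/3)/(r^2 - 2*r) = (r - 5/3)/r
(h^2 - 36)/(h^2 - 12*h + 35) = (h^2 - 36)/(h^2 - 12*h + 35)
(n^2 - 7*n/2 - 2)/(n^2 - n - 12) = (n + 1/2)/(n + 3)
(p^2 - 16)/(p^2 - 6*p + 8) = (p + 4)/(p - 2)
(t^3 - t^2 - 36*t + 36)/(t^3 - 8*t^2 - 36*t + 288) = (t - 1)/(t - 8)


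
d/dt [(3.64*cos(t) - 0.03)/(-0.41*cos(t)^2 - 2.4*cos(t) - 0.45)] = (-1.4924*cos(t)^2 + 0.0245999999999995*cos(t) + 1.71)*sin(t)/(0.1681*cos(t)^4 + 1.968*cos(t)^3 + 6.129*cos(t)^2 + 2.16*cos(t) + 0.2025)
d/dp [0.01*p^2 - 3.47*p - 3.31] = 0.02*p - 3.47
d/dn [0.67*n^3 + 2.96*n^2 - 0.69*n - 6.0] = 2.01*n^2 + 5.92*n - 0.69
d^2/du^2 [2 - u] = 0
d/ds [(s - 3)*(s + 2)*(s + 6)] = 3*s^2 + 10*s - 12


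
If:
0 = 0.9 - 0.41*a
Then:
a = 2.20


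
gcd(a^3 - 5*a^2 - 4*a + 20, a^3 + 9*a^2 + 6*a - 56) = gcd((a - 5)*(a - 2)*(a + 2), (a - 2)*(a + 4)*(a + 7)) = a - 2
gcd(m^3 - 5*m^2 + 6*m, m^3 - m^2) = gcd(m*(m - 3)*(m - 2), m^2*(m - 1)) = m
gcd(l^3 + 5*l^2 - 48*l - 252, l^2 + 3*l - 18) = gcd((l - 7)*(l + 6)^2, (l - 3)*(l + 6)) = l + 6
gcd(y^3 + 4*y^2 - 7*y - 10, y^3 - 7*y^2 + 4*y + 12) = y^2 - y - 2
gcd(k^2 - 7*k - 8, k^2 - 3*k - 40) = k - 8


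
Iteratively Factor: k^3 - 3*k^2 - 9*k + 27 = (k + 3)*(k^2 - 6*k + 9) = (k - 3)*(k + 3)*(k - 3)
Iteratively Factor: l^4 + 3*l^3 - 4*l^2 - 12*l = (l + 2)*(l^3 + l^2 - 6*l) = (l + 2)*(l + 3)*(l^2 - 2*l) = (l - 2)*(l + 2)*(l + 3)*(l)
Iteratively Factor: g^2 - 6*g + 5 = (g - 5)*(g - 1)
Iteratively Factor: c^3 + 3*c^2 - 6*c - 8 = (c + 1)*(c^2 + 2*c - 8) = (c - 2)*(c + 1)*(c + 4)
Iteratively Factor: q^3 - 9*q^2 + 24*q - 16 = (q - 4)*(q^2 - 5*q + 4) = (q - 4)^2*(q - 1)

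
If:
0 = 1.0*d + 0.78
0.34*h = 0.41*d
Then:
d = -0.78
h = -0.94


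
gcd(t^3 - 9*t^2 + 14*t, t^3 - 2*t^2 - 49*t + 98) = t^2 - 9*t + 14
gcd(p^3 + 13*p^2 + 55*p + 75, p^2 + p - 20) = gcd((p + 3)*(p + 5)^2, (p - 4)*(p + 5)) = p + 5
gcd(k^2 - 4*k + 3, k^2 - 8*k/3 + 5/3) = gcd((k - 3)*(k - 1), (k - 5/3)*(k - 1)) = k - 1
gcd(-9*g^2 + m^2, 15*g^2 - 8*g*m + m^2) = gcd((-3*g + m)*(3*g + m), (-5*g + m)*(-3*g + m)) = 3*g - m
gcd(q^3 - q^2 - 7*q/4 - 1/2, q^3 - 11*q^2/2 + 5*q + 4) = q^2 - 3*q/2 - 1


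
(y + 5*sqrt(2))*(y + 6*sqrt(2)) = y^2 + 11*sqrt(2)*y + 60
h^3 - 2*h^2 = h^2*(h - 2)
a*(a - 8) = a^2 - 8*a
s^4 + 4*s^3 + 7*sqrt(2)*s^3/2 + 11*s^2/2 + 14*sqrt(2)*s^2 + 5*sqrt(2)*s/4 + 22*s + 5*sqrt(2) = (s + 4)*(s + sqrt(2)/2)^2*(s + 5*sqrt(2)/2)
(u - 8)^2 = u^2 - 16*u + 64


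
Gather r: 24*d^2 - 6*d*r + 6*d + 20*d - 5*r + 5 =24*d^2 + 26*d + r*(-6*d - 5) + 5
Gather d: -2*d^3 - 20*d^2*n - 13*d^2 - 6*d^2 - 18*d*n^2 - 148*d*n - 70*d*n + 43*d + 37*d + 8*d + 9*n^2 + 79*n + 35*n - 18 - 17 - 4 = -2*d^3 + d^2*(-20*n - 19) + d*(-18*n^2 - 218*n + 88) + 9*n^2 + 114*n - 39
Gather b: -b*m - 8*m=-b*m - 8*m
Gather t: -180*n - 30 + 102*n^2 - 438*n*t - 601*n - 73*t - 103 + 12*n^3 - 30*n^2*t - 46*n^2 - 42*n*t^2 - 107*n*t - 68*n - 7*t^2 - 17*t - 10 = 12*n^3 + 56*n^2 - 849*n + t^2*(-42*n - 7) + t*(-30*n^2 - 545*n - 90) - 143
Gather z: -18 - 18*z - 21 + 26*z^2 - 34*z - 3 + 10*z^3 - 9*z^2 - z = 10*z^3 + 17*z^2 - 53*z - 42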